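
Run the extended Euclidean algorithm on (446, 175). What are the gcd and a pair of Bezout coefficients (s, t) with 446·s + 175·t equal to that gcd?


Euclidean algorithm on (446, 175) — divide until remainder is 0:
  446 = 2 · 175 + 96
  175 = 1 · 96 + 79
  96 = 1 · 79 + 17
  79 = 4 · 17 + 11
  17 = 1 · 11 + 6
  11 = 1 · 6 + 5
  6 = 1 · 5 + 1
  5 = 5 · 1 + 0
gcd(446, 175) = 1.
Track Bezout coefficients alongside the remainders: start with r₀ = 446 = a·1 + b·0 (s = 1, t = 0) and r₁ = 175 = a·0 + b·1 (s = 0, t = 1); each new remainder r_{k+1} = r_{k-1} − q_k·r_k inherits s_{k+1} = s_{k-1} − q_k·s_k, t_{k+1} = t_{k-1} − q_k·t_k, so r_k = a·s_k + b·t_k at every step:
  q = 2: r = 96, s = 1 − 2·0 = 1, t = 0 − 2·1 = -2  (check: 446·1 + 175·(-2) = 96)
  q = 1: r = 79, s = 0 − 1·1 = -1, t = 1 − 1·(-2) = 3  (check: 446·(-1) + 175·3 = 79)
  q = 1: r = 17, s = 1 − 1·(-1) = 2, t = -2 − 1·3 = -5  (check: 446·2 + 175·(-5) = 17)
  q = 4: r = 11, s = -1 − 4·2 = -9, t = 3 − 4·(-5) = 23  (check: 446·(-9) + 175·23 = 11)
  q = 1: r = 6, s = 2 − 1·(-9) = 11, t = -5 − 1·23 = -28  (check: 446·11 + 175·(-28) = 6)
  q = 1: r = 5, s = -9 − 1·11 = -20, t = 23 − 1·(-28) = 51  (check: 446·(-20) + 175·51 = 5)
  q = 1: r = 1, s = 11 − 1·(-20) = 31, t = -28 − 1·51 = -79  (check: 446·31 + 175·(-79) = 1)
The row with r = 1 (the gcd) gives the Bezout coefficients s = 31, t = -79.
Result: 446 · (31) + 175 · (-79) = 1.

gcd(446, 175) = 1; s = 31, t = -79 (check: 446·31 + 175·(-79) = 1).


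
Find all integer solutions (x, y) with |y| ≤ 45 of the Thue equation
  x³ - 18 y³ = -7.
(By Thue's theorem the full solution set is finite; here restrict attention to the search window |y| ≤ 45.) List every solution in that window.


The equation is x³ - 18y³ = -7. For fixed y, x³ = 18·y³ − 7, so a solution requires the RHS to be a perfect cube.
Strategy: iterate y from -45 to 45, compute RHS = 18·y³ − 7, and check whether it is a (positive or negative) perfect cube.
Check small values of y:
  y = 0: RHS = -7 is not a perfect cube.
  y = 1: RHS = 11 is not a perfect cube.
  y = -1: RHS = -25 is not a perfect cube.
  y = 2: RHS = 137 is not a perfect cube.
  y = -2: RHS = -151 is not a perfect cube.
  y = 3: RHS = 479 is not a perfect cube.
  y = -3: RHS = -493 is not a perfect cube.
Continuing the search up to |y| = 45 finds no solutions either.
No (x, y) in the scanned range satisfies the equation.

No integer solutions with |y| ≤ 45.


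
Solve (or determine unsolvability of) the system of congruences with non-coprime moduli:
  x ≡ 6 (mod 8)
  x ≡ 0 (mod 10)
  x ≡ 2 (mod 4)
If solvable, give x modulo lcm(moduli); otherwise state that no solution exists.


Moduli 8, 10, 4 are not pairwise coprime, so CRT works modulo lcm(m_i) when all pairwise compatibility conditions hold.
Pairwise compatibility: gcd(m_i, m_j) must divide a_i - a_j for every pair.
Merge one congruence at a time:
  Start: x ≡ 6 (mod 8).
  Combine with x ≡ 0 (mod 10): gcd(8, 10) = 2; 0 - 6 = -6, which IS divisible by 2, so compatible.
    Write x = 6 + 8·t and substitute into x ≡ 0 (mod 10): 8·t ≡ 0 − 6 = -6 (mod 10).
    Divide the congruence (and modulus) by g = 2: 4·t ≡ -3 (mod 5).
    Reduce coefficients mod 5: 4·t ≡ 2 (mod 5).
    The inverse of 4 mod 5 is 4 (since 4·4 = 16 = 3·5 + 1), so t ≡ 4·2 = 8 ≡ 3 (mod 5).
    Then x = 6 + 8·3 = 30, valid modulo lcm(8, 10) = 40: x ≡ 30 (mod 40).
  Combine with x ≡ 2 (mod 4): gcd(40, 4) = 4; 2 - 30 = -28, which IS divisible by 4, so compatible.
    Write x = 30 + 40·t and substitute into x ≡ 2 (mod 4): 40·t ≡ 2 − 30 = -28 (mod 4).
    Divide the congruence (and modulus) by g = 4: 10·t ≡ -7 (mod 1).
    Modulo 1 every t works; take t = 0.
    Then x = 30 + 40·0 = 30, valid modulo lcm(40, 4) = 40: x ≡ 30 (mod 40).
Verify: 30 mod 8 = 6, 30 mod 10 = 0, 30 mod 4 = 2.

x ≡ 30 (mod 40).


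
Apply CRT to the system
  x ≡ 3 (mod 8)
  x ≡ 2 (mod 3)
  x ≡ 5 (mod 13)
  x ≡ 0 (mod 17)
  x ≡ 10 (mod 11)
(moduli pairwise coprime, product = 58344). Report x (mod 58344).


Product of moduli M = 8 · 3 · 13 · 17 · 11 = 58344.
Merge one congruence at a time:
  Start: x ≡ 3 (mod 8).
  Combine with x ≡ 2 (mod 3); new modulus lcm = 24.
    Write x = 3 + 8·t and substitute into x ≡ 2 (mod 3): 8·t ≡ 2 − 3 = -1 (mod 3).
    Reduce coefficients mod 3: 2·t ≡ 2 (mod 3).
    The inverse of 2 mod 3 is 2 (since 2·2 = 4 = 1·3 + 1), so t ≡ 2·2 = 4 ≡ 1 (mod 3).
    Then x = 3 + 8·1 = 11, valid modulo lcm(8, 3) = 24: x ≡ 11 (mod 24).
  Combine with x ≡ 5 (mod 13); new modulus lcm = 312.
    Write x = 11 + 24·t and substitute into x ≡ 5 (mod 13): 24·t ≡ 5 − 11 = -6 (mod 13).
    Reduce coefficients mod 13: 11·t ≡ 7 (mod 13).
    The inverse of 11 mod 13 is 6 (since 11·6 = 66 = 5·13 + 1), so t ≡ 6·7 = 42 ≡ 3 (mod 13).
    Then x = 11 + 24·3 = 83, valid modulo lcm(24, 13) = 312: x ≡ 83 (mod 312).
  Combine with x ≡ 0 (mod 17); new modulus lcm = 5304.
    Write x = 83 + 312·t and substitute into x ≡ 0 (mod 17): 312·t ≡ 0 − 83 = -83 (mod 17).
    Reduce coefficients mod 17: 6·t ≡ 2 (mod 17).
    The inverse of 6 mod 17 is 3 (since 6·3 = 18 = 1·17 + 1), so t ≡ 3·2 = 6 ≡ 6 (mod 17).
    Then x = 83 + 312·6 = 1955, valid modulo lcm(312, 17) = 5304: x ≡ 1955 (mod 5304).
  Combine with x ≡ 10 (mod 11); new modulus lcm = 58344.
    Write x = 1955 + 5304·t and substitute into x ≡ 10 (mod 11): 5304·t ≡ 10 − 1955 = -1945 (mod 11).
    Reduce coefficients mod 11: 2·t ≡ 2 (mod 11).
    The inverse of 2 mod 11 is 6 (since 2·6 = 12 = 1·11 + 1), so t ≡ 6·2 = 12 ≡ 1 (mod 11).
    Then x = 1955 + 5304·1 = 7259, valid modulo lcm(5304, 11) = 58344: x ≡ 7259 (mod 58344).
Verify against each original: 7259 mod 8 = 3, 7259 mod 3 = 2, 7259 mod 13 = 5, 7259 mod 17 = 0, 7259 mod 11 = 10.

x ≡ 7259 (mod 58344).


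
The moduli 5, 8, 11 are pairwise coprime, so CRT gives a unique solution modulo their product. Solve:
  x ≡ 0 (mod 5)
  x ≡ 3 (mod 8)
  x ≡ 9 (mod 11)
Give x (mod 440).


Moduli 5, 8, 11 are pairwise coprime; by CRT there is a unique solution modulo M = 5 · 8 · 11 = 440.
Solve pairwise, accumulating the modulus:
  Start with x ≡ 0 (mod 5).
  Combine with x ≡ 3 (mod 8): since gcd(5, 8) = 1, we get a unique residue mod 40.
    Write x = 0 + 5·t and substitute into x ≡ 3 (mod 8): 5·t ≡ 3 − 0 = 3 (mod 8).
    The inverse of 5 mod 8 is 5 (since 5·5 = 25 = 3·8 + 1), so t ≡ 5·3 = 15 ≡ 7 (mod 8).
    Then x = 0 + 5·7 = 35, valid modulo lcm(5, 8) = 40: x ≡ 35 (mod 40).
  Combine with x ≡ 9 (mod 11): since gcd(40, 11) = 1, we get a unique residue mod 440.
    Write x = 35 + 40·t and substitute into x ≡ 9 (mod 11): 40·t ≡ 9 − 35 = -26 (mod 11).
    Reduce coefficients mod 11: 7·t ≡ 7 (mod 11).
    The inverse of 7 mod 11 is 8 (since 7·8 = 56 = 5·11 + 1), so t ≡ 8·7 = 56 ≡ 1 (mod 11).
    Then x = 35 + 40·1 = 75, valid modulo lcm(40, 11) = 440: x ≡ 75 (mod 440).
Verify: 75 mod 5 = 0 ✓, 75 mod 8 = 3 ✓, 75 mod 11 = 9 ✓.

x ≡ 75 (mod 440).


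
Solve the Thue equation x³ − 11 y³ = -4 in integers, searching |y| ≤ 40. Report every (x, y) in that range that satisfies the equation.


The equation is x³ - 11y³ = -4. For fixed y, x³ = 11·y³ − 4, so a solution requires the RHS to be a perfect cube.
Strategy: iterate y from -40 to 40, compute RHS = 11·y³ − 4, and check whether it is a (positive or negative) perfect cube.
Check small values of y:
  y = 0: RHS = -4 is not a perfect cube.
  y = 1: RHS = 7 is not a perfect cube.
  y = -1: RHS = -15 is not a perfect cube.
  y = 2: RHS = 84 is not a perfect cube.
  y = -2: RHS = -92 is not a perfect cube.
  y = 3: RHS = 293 is not a perfect cube.
  y = -3: RHS = -301 is not a perfect cube.
Continuing the search up to |y| = 40 finds no solutions either.
No (x, y) in the scanned range satisfies the equation.

No integer solutions with |y| ≤ 40.


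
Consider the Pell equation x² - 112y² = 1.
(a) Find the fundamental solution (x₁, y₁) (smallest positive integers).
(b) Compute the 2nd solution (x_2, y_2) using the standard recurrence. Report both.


Step 1: Find the fundamental solution (x₁, y₁) of x² - 112y² = 1.
  Expand √112 as a continued fraction. a₀ = ⌊√112⌋ = 10; iterate m_{k+1} = d_k·a_k − m_k, d_{k+1} = (112 − m_{k+1}²)/d_k, a_{k+1} = ⌊(a₀ + m_{k+1})/d_{k+1}⌋ (starting m₀ = 0, d₀ = 1), with convergents p_k = a_k·p_{k-1} + p_{k-2}, q_k = a_k·q_{k-1} + q_{k-2} (p₋₁ = 1, q₋₁ = 0):
  k = 0: a₀ = 10; p₀/q₀ = 10/1; p₀² − 112·q₀² = 100 − 112 = -12.
  k = 1: m = 10, d = 12, a = ⌊(10 + 10)/12⌋ = 1; p/q = (1·10 + 1)/(1·1 + 0) = 11/1; p² − 112·q² = 121 − 112 = 9.
  k = 2: m = 2, d = 9, a = ⌊(10 + 2)/9⌋ = 1; p/q = (1·11 + 10)/(1·1 + 1) = 21/2; p² − 112·q² = 441 − 448 = -7.
  k = 3: m = 7, d = 7, a = ⌊(10 + 7)/7⌋ = 2; p/q = (2·21 + 11)/(2·2 + 1) = 53/5; p² − 112·q² = 2809 − 2800 = 9.
  k = 4: m = 7, d = 9, a = ⌊(10 + 7)/9⌋ = 1; p/q = (1·53 + 21)/(1·5 + 2) = 74/7; p² − 112·q² = 5476 − 5488 = -12.
  k = 5: m = 2, d = 12, a = ⌊(10 + 2)/12⌋ = 1; p/q = (1·74 + 53)/(1·7 + 5) = 127/12; p² − 112·q² = 16129 − 16128 = 1.
  The first convergent with p² − 112·q² = 1 gives the fundamental solution (x₁, y₁) = (127, 12).
Step 2: Apply the recurrence (x_{n+1}, y_{n+1}) = (x₁x_n + 112y₁y_n, x₁y_n + y₁x_n) repeatedly.
  From (x_1, y_1) = (127, 12): x_2 = 127·127 + 112·12·12 = 32257; y_2 = 127·12 + 12·127 = 3048.
Step 3: Verify x_2² - 112·y_2² = 1040514049 - 1040514048 = 1 (should be 1). ✓

(x_1, y_1) = (127, 12); (x_2, y_2) = (32257, 3048).


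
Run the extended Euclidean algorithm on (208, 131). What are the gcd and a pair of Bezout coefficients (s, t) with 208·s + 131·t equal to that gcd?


Euclidean algorithm on (208, 131) — divide until remainder is 0:
  208 = 1 · 131 + 77
  131 = 1 · 77 + 54
  77 = 1 · 54 + 23
  54 = 2 · 23 + 8
  23 = 2 · 8 + 7
  8 = 1 · 7 + 1
  7 = 7 · 1 + 0
gcd(208, 131) = 1.
Track Bezout coefficients alongside the remainders: start with r₀ = 208 = a·1 + b·0 (s = 1, t = 0) and r₁ = 131 = a·0 + b·1 (s = 0, t = 1); each new remainder r_{k+1} = r_{k-1} − q_k·r_k inherits s_{k+1} = s_{k-1} − q_k·s_k, t_{k+1} = t_{k-1} − q_k·t_k, so r_k = a·s_k + b·t_k at every step:
  q = 1: r = 77, s = 1 − 1·0 = 1, t = 0 − 1·1 = -1  (check: 208·1 + 131·(-1) = 77)
  q = 1: r = 54, s = 0 − 1·1 = -1, t = 1 − 1·(-1) = 2  (check: 208·(-1) + 131·2 = 54)
  q = 1: r = 23, s = 1 − 1·(-1) = 2, t = -1 − 1·2 = -3  (check: 208·2 + 131·(-3) = 23)
  q = 2: r = 8, s = -1 − 2·2 = -5, t = 2 − 2·(-3) = 8  (check: 208·(-5) + 131·8 = 8)
  q = 2: r = 7, s = 2 − 2·(-5) = 12, t = -3 − 2·8 = -19  (check: 208·12 + 131·(-19) = 7)
  q = 1: r = 1, s = -5 − 1·12 = -17, t = 8 − 1·(-19) = 27  (check: 208·(-17) + 131·27 = 1)
The row with r = 1 (the gcd) gives the Bezout coefficients s = -17, t = 27.
Result: 208 · (-17) + 131 · (27) = 1.

gcd(208, 131) = 1; s = -17, t = 27 (check: 208·(-17) + 131·27 = 1).


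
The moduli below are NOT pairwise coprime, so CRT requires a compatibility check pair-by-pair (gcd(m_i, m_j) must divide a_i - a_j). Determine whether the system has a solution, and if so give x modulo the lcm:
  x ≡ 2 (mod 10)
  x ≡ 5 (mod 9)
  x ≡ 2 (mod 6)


Moduli 10, 9, 6 are not pairwise coprime, so CRT works modulo lcm(m_i) when all pairwise compatibility conditions hold.
Pairwise compatibility: gcd(m_i, m_j) must divide a_i - a_j for every pair.
Merge one congruence at a time:
  Start: x ≡ 2 (mod 10).
  Combine with x ≡ 5 (mod 9): gcd(10, 9) = 1; 5 - 2 = 3, which IS divisible by 1, so compatible.
    Write x = 2 + 10·t and substitute into x ≡ 5 (mod 9): 10·t ≡ 5 − 2 = 3 (mod 9).
    Reduce coefficients mod 9: 1·t ≡ 3 (mod 9).
    So t ≡ 3 (mod 9).
    Then x = 2 + 10·3 = 32, valid modulo lcm(10, 9) = 90: x ≡ 32 (mod 90).
  Combine with x ≡ 2 (mod 6): gcd(90, 6) = 6; 2 - 32 = -30, which IS divisible by 6, so compatible.
    Write x = 32 + 90·t and substitute into x ≡ 2 (mod 6): 90·t ≡ 2 − 32 = -30 (mod 6).
    Divide the congruence (and modulus) by g = 6: 15·t ≡ -5 (mod 1).
    Modulo 1 every t works; take t = 0.
    Then x = 32 + 90·0 = 32, valid modulo lcm(90, 6) = 90: x ≡ 32 (mod 90).
Verify: 32 mod 10 = 2, 32 mod 9 = 5, 32 mod 6 = 2.

x ≡ 32 (mod 90).


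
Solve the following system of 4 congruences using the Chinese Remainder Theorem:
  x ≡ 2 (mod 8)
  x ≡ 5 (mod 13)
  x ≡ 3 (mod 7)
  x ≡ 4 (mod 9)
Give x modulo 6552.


Product of moduli M = 8 · 13 · 7 · 9 = 6552.
Merge one congruence at a time:
  Start: x ≡ 2 (mod 8).
  Combine with x ≡ 5 (mod 13); new modulus lcm = 104.
    Write x = 2 + 8·t and substitute into x ≡ 5 (mod 13): 8·t ≡ 5 − 2 = 3 (mod 13).
    The inverse of 8 mod 13 is 5 (since 8·5 = 40 = 3·13 + 1), so t ≡ 5·3 = 15 ≡ 2 (mod 13).
    Then x = 2 + 8·2 = 18, valid modulo lcm(8, 13) = 104: x ≡ 18 (mod 104).
  Combine with x ≡ 3 (mod 7); new modulus lcm = 728.
    Write x = 18 + 104·t and substitute into x ≡ 3 (mod 7): 104·t ≡ 3 − 18 = -15 (mod 7).
    Reduce coefficients mod 7: 6·t ≡ 6 (mod 7).
    The inverse of 6 mod 7 is 6 (since 6·6 = 36 = 5·7 + 1), so t ≡ 6·6 = 36 ≡ 1 (mod 7).
    Then x = 18 + 104·1 = 122, valid modulo lcm(104, 7) = 728: x ≡ 122 (mod 728).
  Combine with x ≡ 4 (mod 9); new modulus lcm = 6552.
    Write x = 122 + 728·t and substitute into x ≡ 4 (mod 9): 728·t ≡ 4 − 122 = -118 (mod 9).
    Reduce coefficients mod 9: 8·t ≡ 8 (mod 9).
    The inverse of 8 mod 9 is 8 (since 8·8 = 64 = 7·9 + 1), so t ≡ 8·8 = 64 ≡ 1 (mod 9).
    Then x = 122 + 728·1 = 850, valid modulo lcm(728, 9) = 6552: x ≡ 850 (mod 6552).
Verify against each original: 850 mod 8 = 2, 850 mod 13 = 5, 850 mod 7 = 3, 850 mod 9 = 4.

x ≡ 850 (mod 6552).


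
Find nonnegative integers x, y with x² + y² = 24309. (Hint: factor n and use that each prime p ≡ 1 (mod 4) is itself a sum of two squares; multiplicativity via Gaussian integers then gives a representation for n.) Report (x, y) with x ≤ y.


Step 1: Factor n = 24309 = 3^2 · 37 · 73.
Step 2: Check the mod-4 condition on each prime factor: 3 ≡ 3 (mod 4), exponent 2 (must be even); 37 ≡ 1 (mod 4), exponent 1; 73 ≡ 1 (mod 4), exponent 1.
All primes ≡ 3 (mod 4) appear to even exponent (or don't appear), so by the two-squares theorem n IS expressible as a sum of two squares.
Step 3: Build a representation. Group n = k² · m with k = 3 and m = 37 · 73 = 2701 (a product of primes ≡ 1 (mod 4)); a representation of m scales to one of n via (k·x)² + (k·y)² = k²(x² + y²). Each prime p ≡ 1 (mod 4) is itself a sum of two squares; find a² by testing p − a² for a perfect square:
  37: 37 − 1² = 36 = 6² ⇒ 37 = 1² + 6².
  73: 73 − 1² = 72, 73 − 2² = 69, 73 − 3² = 64 = 8² ⇒ 73 = 3² + 8².
  Combine using the Brahmagupta–Fibonacci identity (a² + b²)(c² + d²) = (ac − bd)² + (ad + bc)² = (ac + bd)² + (ad − bc)²:
  37 · 73 = 2701: from (1² + 6²)(3² + 8²), take (1·3 − 6·8, 1·8 + 6·3) = (3 − 48, 8 + 18) = (-45, 26); dropping signs (only squares matter) gives (45, 26); check 45² + 26² = 2025 + 676 = 2701 ✓.
  Scale by k = 3: (3·45, 3·26) = (135, 78).
Step 4: Order so x ≤ y and verify: 78² + 135² = 6084 + 18225 = 24309 = n. ✓

n = 24309 = 78² + 135² (one valid representation with x ≤ y).


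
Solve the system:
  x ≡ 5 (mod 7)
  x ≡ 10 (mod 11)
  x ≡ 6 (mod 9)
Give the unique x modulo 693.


Moduli 7, 11, 9 are pairwise coprime; by CRT there is a unique solution modulo M = 7 · 11 · 9 = 693.
Solve pairwise, accumulating the modulus:
  Start with x ≡ 5 (mod 7).
  Combine with x ≡ 10 (mod 11): since gcd(7, 11) = 1, we get a unique residue mod 77.
    Write x = 5 + 7·t and substitute into x ≡ 10 (mod 11): 7·t ≡ 10 − 5 = 5 (mod 11).
    The inverse of 7 mod 11 is 8 (since 7·8 = 56 = 5·11 + 1), so t ≡ 8·5 = 40 ≡ 7 (mod 11).
    Then x = 5 + 7·7 = 54, valid modulo lcm(7, 11) = 77: x ≡ 54 (mod 77).
  Combine with x ≡ 6 (mod 9): since gcd(77, 9) = 1, we get a unique residue mod 693.
    Write x = 54 + 77·t and substitute into x ≡ 6 (mod 9): 77·t ≡ 6 − 54 = -48 (mod 9).
    Reduce coefficients mod 9: 5·t ≡ 6 (mod 9).
    The inverse of 5 mod 9 is 2 (since 5·2 = 10 = 1·9 + 1), so t ≡ 2·6 = 12 ≡ 3 (mod 9).
    Then x = 54 + 77·3 = 285, valid modulo lcm(77, 9) = 693: x ≡ 285 (mod 693).
Verify: 285 mod 7 = 5 ✓, 285 mod 11 = 10 ✓, 285 mod 9 = 6 ✓.

x ≡ 285 (mod 693).


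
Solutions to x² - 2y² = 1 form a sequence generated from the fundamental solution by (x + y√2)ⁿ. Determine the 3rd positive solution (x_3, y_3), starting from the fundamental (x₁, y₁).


Step 1: Find the fundamental solution (x₁, y₁) of x² - 2y² = 1.
  Expand √2 as a continued fraction. a₀ = ⌊√2⌋ = 1; iterate m_{k+1} = d_k·a_k − m_k, d_{k+1} = (2 − m_{k+1}²)/d_k, a_{k+1} = ⌊(a₀ + m_{k+1})/d_{k+1}⌋ (starting m₀ = 0, d₀ = 1), with convergents p_k = a_k·p_{k-1} + p_{k-2}, q_k = a_k·q_{k-1} + q_{k-2} (p₋₁ = 1, q₋₁ = 0):
  k = 0: a₀ = 1; p₀/q₀ = 1/1; p₀² − 2·q₀² = 1 − 2 = -1.
  k = 1: m = 1, d = 1, a = ⌊(1 + 1)/1⌋ = 2; p/q = (2·1 + 1)/(2·1 + 0) = 3/2; p² − 2·q² = 9 − 8 = 1.
  The first convergent with p² − 2·q² = 1 gives the fundamental solution (x₁, y₁) = (3, 2).
Step 2: Apply the recurrence (x_{n+1}, y_{n+1}) = (x₁x_n + 2y₁y_n, x₁y_n + y₁x_n) repeatedly.
  From (x_1, y_1) = (3, 2): x_2 = 3·3 + 2·2·2 = 17; y_2 = 3·2 + 2·3 = 12.
  From (x_2, y_2) = (17, 12): x_3 = 3·17 + 2·2·12 = 99; y_3 = 3·12 + 2·17 = 70.
Step 3: Verify x_3² - 2·y_3² = 9801 - 9800 = 1 (should be 1). ✓

(x_1, y_1) = (3, 2); (x_3, y_3) = (99, 70).


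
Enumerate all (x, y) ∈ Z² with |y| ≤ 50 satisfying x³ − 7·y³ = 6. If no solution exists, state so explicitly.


The equation is x³ - 7y³ = 6. For fixed y, x³ = 7·y³ + 6, so a solution requires the RHS to be a perfect cube.
Strategy: iterate y from -50 to 50, compute RHS = 7·y³ + 6, and check whether it is a (positive or negative) perfect cube.
Check small values of y:
  y = 0: RHS = 6 is not a perfect cube.
  y = 1: RHS = 13 is not a perfect cube.
  y = -1: RHS = -1 = (-1)³ ⇒ x = -1 works.
  y = 2: RHS = 62 is not a perfect cube.
  y = -2: RHS = -50 is not a perfect cube.
  y = 3: RHS = 195 is not a perfect cube.
  y = -3: RHS = -183 is not a perfect cube.
Continuing the search up to |y| = 50 finds no further solutions beyond those listed.
Collected solutions: (-1, -1).

Solutions (with |y| ≤ 50): (-1, -1).


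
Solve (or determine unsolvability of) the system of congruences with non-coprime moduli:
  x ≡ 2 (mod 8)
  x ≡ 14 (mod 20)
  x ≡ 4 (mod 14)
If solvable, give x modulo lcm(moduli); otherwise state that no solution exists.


Moduli 8, 20, 14 are not pairwise coprime, so CRT works modulo lcm(m_i) when all pairwise compatibility conditions hold.
Pairwise compatibility: gcd(m_i, m_j) must divide a_i - a_j for every pair.
Merge one congruence at a time:
  Start: x ≡ 2 (mod 8).
  Combine with x ≡ 14 (mod 20): gcd(8, 20) = 4; 14 - 2 = 12, which IS divisible by 4, so compatible.
    Write x = 2 + 8·t and substitute into x ≡ 14 (mod 20): 8·t ≡ 14 − 2 = 12 (mod 20).
    Divide the congruence (and modulus) by g = 4: 2·t ≡ 3 (mod 5).
    The inverse of 2 mod 5 is 3 (since 2·3 = 6 = 1·5 + 1), so t ≡ 3·3 = 9 ≡ 4 (mod 5).
    Then x = 2 + 8·4 = 34, valid modulo lcm(8, 20) = 40: x ≡ 34 (mod 40).
  Combine with x ≡ 4 (mod 14): gcd(40, 14) = 2; 4 - 34 = -30, which IS divisible by 2, so compatible.
    Write x = 34 + 40·t and substitute into x ≡ 4 (mod 14): 40·t ≡ 4 − 34 = -30 (mod 14).
    Divide the congruence (and modulus) by g = 2: 20·t ≡ -15 (mod 7).
    Reduce coefficients mod 7: 6·t ≡ 6 (mod 7).
    The inverse of 6 mod 7 is 6 (since 6·6 = 36 = 5·7 + 1), so t ≡ 6·6 = 36 ≡ 1 (mod 7).
    Then x = 34 + 40·1 = 74, valid modulo lcm(40, 14) = 280: x ≡ 74 (mod 280).
Verify: 74 mod 8 = 2, 74 mod 20 = 14, 74 mod 14 = 4.

x ≡ 74 (mod 280).


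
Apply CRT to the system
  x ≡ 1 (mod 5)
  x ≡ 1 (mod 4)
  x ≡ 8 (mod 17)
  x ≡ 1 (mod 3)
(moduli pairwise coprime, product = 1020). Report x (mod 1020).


Product of moduli M = 5 · 4 · 17 · 3 = 1020.
Merge one congruence at a time:
  Start: x ≡ 1 (mod 5).
  Combine with x ≡ 1 (mod 4); new modulus lcm = 20.
    Write x = 1 + 5·t and substitute into x ≡ 1 (mod 4): 5·t ≡ 1 − 1 = 0 (mod 4).
    Reduce coefficients mod 4: 1·t ≡ 0 (mod 4).
    So t ≡ 0 (mod 4).
    Then x = 1 + 5·0 = 1, valid modulo lcm(5, 4) = 20: x ≡ 1 (mod 20).
  Combine with x ≡ 8 (mod 17); new modulus lcm = 340.
    Write x = 1 + 20·t and substitute into x ≡ 8 (mod 17): 20·t ≡ 8 − 1 = 7 (mod 17).
    Reduce coefficients mod 17: 3·t ≡ 7 (mod 17).
    The inverse of 3 mod 17 is 6 (since 3·6 = 18 = 1·17 + 1), so t ≡ 6·7 = 42 ≡ 8 (mod 17).
    Then x = 1 + 20·8 = 161, valid modulo lcm(20, 17) = 340: x ≡ 161 (mod 340).
  Combine with x ≡ 1 (mod 3); new modulus lcm = 1020.
    Write x = 161 + 340·t and substitute into x ≡ 1 (mod 3): 340·t ≡ 1 − 161 = -160 (mod 3).
    Reduce coefficients mod 3: 1·t ≡ 2 (mod 3).
    So t ≡ 2 (mod 3).
    Then x = 161 + 340·2 = 841, valid modulo lcm(340, 3) = 1020: x ≡ 841 (mod 1020).
Verify against each original: 841 mod 5 = 1, 841 mod 4 = 1, 841 mod 17 = 8, 841 mod 3 = 1.

x ≡ 841 (mod 1020).


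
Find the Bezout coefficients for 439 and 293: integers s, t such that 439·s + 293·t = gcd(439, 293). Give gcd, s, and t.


Euclidean algorithm on (439, 293) — divide until remainder is 0:
  439 = 1 · 293 + 146
  293 = 2 · 146 + 1
  146 = 146 · 1 + 0
gcd(439, 293) = 1.
Track Bezout coefficients alongside the remainders: start with r₀ = 439 = a·1 + b·0 (s = 1, t = 0) and r₁ = 293 = a·0 + b·1 (s = 0, t = 1); each new remainder r_{k+1} = r_{k-1} − q_k·r_k inherits s_{k+1} = s_{k-1} − q_k·s_k, t_{k+1} = t_{k-1} − q_k·t_k, so r_k = a·s_k + b·t_k at every step:
  q = 1: r = 146, s = 1 − 1·0 = 1, t = 0 − 1·1 = -1  (check: 439·1 + 293·(-1) = 146)
  q = 2: r = 1, s = 0 − 2·1 = -2, t = 1 − 2·(-1) = 3  (check: 439·(-2) + 293·3 = 1)
The row with r = 1 (the gcd) gives the Bezout coefficients s = -2, t = 3.
Result: 439 · (-2) + 293 · (3) = 1.

gcd(439, 293) = 1; s = -2, t = 3 (check: 439·(-2) + 293·3 = 1).


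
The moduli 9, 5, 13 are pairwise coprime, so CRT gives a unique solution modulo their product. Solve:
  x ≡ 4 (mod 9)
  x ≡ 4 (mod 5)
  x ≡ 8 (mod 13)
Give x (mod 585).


Moduli 9, 5, 13 are pairwise coprime; by CRT there is a unique solution modulo M = 9 · 5 · 13 = 585.
Solve pairwise, accumulating the modulus:
  Start with x ≡ 4 (mod 9).
  Combine with x ≡ 4 (mod 5): since gcd(9, 5) = 1, we get a unique residue mod 45.
    Write x = 4 + 9·t and substitute into x ≡ 4 (mod 5): 9·t ≡ 4 − 4 = 0 (mod 5).
    Reduce coefficients mod 5: 4·t ≡ 0 (mod 5).
    The inverse of 4 mod 5 is 4 (since 4·4 = 16 = 3·5 + 1), so t ≡ 4·0 = 0 ≡ 0 (mod 5).
    Then x = 4 + 9·0 = 4, valid modulo lcm(9, 5) = 45: x ≡ 4 (mod 45).
  Combine with x ≡ 8 (mod 13): since gcd(45, 13) = 1, we get a unique residue mod 585.
    Write x = 4 + 45·t and substitute into x ≡ 8 (mod 13): 45·t ≡ 8 − 4 = 4 (mod 13).
    Reduce coefficients mod 13: 6·t ≡ 4 (mod 13).
    The inverse of 6 mod 13 is 11 (since 6·11 = 66 = 5·13 + 1), so t ≡ 11·4 = 44 ≡ 5 (mod 13).
    Then x = 4 + 45·5 = 229, valid modulo lcm(45, 13) = 585: x ≡ 229 (mod 585).
Verify: 229 mod 9 = 4 ✓, 229 mod 5 = 4 ✓, 229 mod 13 = 8 ✓.

x ≡ 229 (mod 585).


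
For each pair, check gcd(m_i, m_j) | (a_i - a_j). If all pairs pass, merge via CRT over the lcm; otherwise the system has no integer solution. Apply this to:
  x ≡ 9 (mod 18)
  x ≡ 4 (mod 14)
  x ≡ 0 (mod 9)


Moduli 18, 14, 9 are not pairwise coprime, so CRT works modulo lcm(m_i) when all pairwise compatibility conditions hold.
Pairwise compatibility: gcd(m_i, m_j) must divide a_i - a_j for every pair.
Merge one congruence at a time:
  Start: x ≡ 9 (mod 18).
  Combine with x ≡ 4 (mod 14): gcd(18, 14) = 2, and 4 - 9 = -5 is NOT divisible by 2.
    ⇒ system is inconsistent (no integer solution).

No solution (the system is inconsistent).


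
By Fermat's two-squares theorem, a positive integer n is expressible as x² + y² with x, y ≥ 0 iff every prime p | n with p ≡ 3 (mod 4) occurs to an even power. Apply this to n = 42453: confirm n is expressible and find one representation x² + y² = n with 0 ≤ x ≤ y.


Step 1: Factor n = 42453 = 3^2 · 53 · 89.
Step 2: Check the mod-4 condition on each prime factor: 3 ≡ 3 (mod 4), exponent 2 (must be even); 53 ≡ 1 (mod 4), exponent 1; 89 ≡ 1 (mod 4), exponent 1.
All primes ≡ 3 (mod 4) appear to even exponent (or don't appear), so by the two-squares theorem n IS expressible as a sum of two squares.
Step 3: Build a representation. Group n = k² · m with k = 3 and m = 53 · 89 = 4717 (a product of primes ≡ 1 (mod 4)); a representation of m scales to one of n via (k·x)² + (k·y)² = k²(x² + y²). Each prime p ≡ 1 (mod 4) is itself a sum of two squares; find a² by testing p − a² for a perfect square:
  53: 53 − 1² = 52, 53 − 2² = 49 = 7² ⇒ 53 = 2² + 7².
  89: 89 − 1² = 88, 89 − 2² = 85, 89 − 3² = 80, 89 − 4² = 73, 89 − 5² = 64 = 8² ⇒ 89 = 5² + 8².
  Combine using the Brahmagupta–Fibonacci identity (a² + b²)(c² + d²) = (ac − bd)² + (ad + bc)² = (ac + bd)² + (ad − bc)²:
  53 · 89 = 4717: from (2² + 7²)(5² + 8²), take (2·5 − 7·8, 2·8 + 7·5) = (10 − 56, 16 + 35) = (-46, 51); dropping signs (only squares matter) gives (46, 51); check 46² + 51² = 2116 + 2601 = 4717 ✓.
  Scale by k = 3: (3·46, 3·51) = (138, 153).
Step 4: Order so x ≤ y and verify: 138² + 153² = 19044 + 23409 = 42453 = n. ✓

n = 42453 = 138² + 153² (one valid representation with x ≤ y).


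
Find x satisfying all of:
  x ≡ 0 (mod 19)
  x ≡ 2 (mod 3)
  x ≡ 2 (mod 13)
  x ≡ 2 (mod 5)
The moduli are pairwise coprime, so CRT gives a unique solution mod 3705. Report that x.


Product of moduli M = 19 · 3 · 13 · 5 = 3705.
Merge one congruence at a time:
  Start: x ≡ 0 (mod 19).
  Combine with x ≡ 2 (mod 3); new modulus lcm = 57.
    Write x = 0 + 19·t and substitute into x ≡ 2 (mod 3): 19·t ≡ 2 − 0 = 2 (mod 3).
    Reduce coefficients mod 3: 1·t ≡ 2 (mod 3).
    So t ≡ 2 (mod 3).
    Then x = 0 + 19·2 = 38, valid modulo lcm(19, 3) = 57: x ≡ 38 (mod 57).
  Combine with x ≡ 2 (mod 13); new modulus lcm = 741.
    Write x = 38 + 57·t and substitute into x ≡ 2 (mod 13): 57·t ≡ 2 − 38 = -36 (mod 13).
    Reduce coefficients mod 13: 5·t ≡ 3 (mod 13).
    The inverse of 5 mod 13 is 8 (since 5·8 = 40 = 3·13 + 1), so t ≡ 8·3 = 24 ≡ 11 (mod 13).
    Then x = 38 + 57·11 = 665, valid modulo lcm(57, 13) = 741: x ≡ 665 (mod 741).
  Combine with x ≡ 2 (mod 5); new modulus lcm = 3705.
    Write x = 665 + 741·t and substitute into x ≡ 2 (mod 5): 741·t ≡ 2 − 665 = -663 (mod 5).
    Reduce coefficients mod 5: 1·t ≡ 2 (mod 5).
    So t ≡ 2 (mod 5).
    Then x = 665 + 741·2 = 2147, valid modulo lcm(741, 5) = 3705: x ≡ 2147 (mod 3705).
Verify against each original: 2147 mod 19 = 0, 2147 mod 3 = 2, 2147 mod 13 = 2, 2147 mod 5 = 2.

x ≡ 2147 (mod 3705).


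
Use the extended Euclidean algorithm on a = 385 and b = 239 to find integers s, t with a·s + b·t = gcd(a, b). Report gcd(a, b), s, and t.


Euclidean algorithm on (385, 239) — divide until remainder is 0:
  385 = 1 · 239 + 146
  239 = 1 · 146 + 93
  146 = 1 · 93 + 53
  93 = 1 · 53 + 40
  53 = 1 · 40 + 13
  40 = 3 · 13 + 1
  13 = 13 · 1 + 0
gcd(385, 239) = 1.
Track Bezout coefficients alongside the remainders: start with r₀ = 385 = a·1 + b·0 (s = 1, t = 0) and r₁ = 239 = a·0 + b·1 (s = 0, t = 1); each new remainder r_{k+1} = r_{k-1} − q_k·r_k inherits s_{k+1} = s_{k-1} − q_k·s_k, t_{k+1} = t_{k-1} − q_k·t_k, so r_k = a·s_k + b·t_k at every step:
  q = 1: r = 146, s = 1 − 1·0 = 1, t = 0 − 1·1 = -1  (check: 385·1 + 239·(-1) = 146)
  q = 1: r = 93, s = 0 − 1·1 = -1, t = 1 − 1·(-1) = 2  (check: 385·(-1) + 239·2 = 93)
  q = 1: r = 53, s = 1 − 1·(-1) = 2, t = -1 − 1·2 = -3  (check: 385·2 + 239·(-3) = 53)
  q = 1: r = 40, s = -1 − 1·2 = -3, t = 2 − 1·(-3) = 5  (check: 385·(-3) + 239·5 = 40)
  q = 1: r = 13, s = 2 − 1·(-3) = 5, t = -3 − 1·5 = -8  (check: 385·5 + 239·(-8) = 13)
  q = 3: r = 1, s = -3 − 3·5 = -18, t = 5 − 3·(-8) = 29  (check: 385·(-18) + 239·29 = 1)
The row with r = 1 (the gcd) gives the Bezout coefficients s = -18, t = 29.
Result: 385 · (-18) + 239 · (29) = 1.

gcd(385, 239) = 1; s = -18, t = 29 (check: 385·(-18) + 239·29 = 1).


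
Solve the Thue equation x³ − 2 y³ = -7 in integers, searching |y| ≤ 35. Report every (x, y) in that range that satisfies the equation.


The equation is x³ - 2y³ = -7. For fixed y, x³ = 2·y³ − 7, so a solution requires the RHS to be a perfect cube.
Strategy: iterate y from -35 to 35, compute RHS = 2·y³ − 7, and check whether it is a (positive or negative) perfect cube.
Check small values of y:
  y = 0: RHS = -7 is not a perfect cube.
  y = 1: RHS = -5 is not a perfect cube.
  y = -1: RHS = -9 is not a perfect cube.
  y = 2: RHS = 9 is not a perfect cube.
  y = -2: RHS = -23 is not a perfect cube.
  y = 3: RHS = 47 is not a perfect cube.
  y = -3: RHS = -61 is not a perfect cube.
Continuing the search up to |y| = 35 finds no solutions either.
No (x, y) in the scanned range satisfies the equation.

No integer solutions with |y| ≤ 35.


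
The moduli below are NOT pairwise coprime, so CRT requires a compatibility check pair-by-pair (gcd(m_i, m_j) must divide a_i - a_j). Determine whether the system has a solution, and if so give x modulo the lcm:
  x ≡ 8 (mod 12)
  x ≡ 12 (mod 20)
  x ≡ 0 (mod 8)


Moduli 12, 20, 8 are not pairwise coprime, so CRT works modulo lcm(m_i) when all pairwise compatibility conditions hold.
Pairwise compatibility: gcd(m_i, m_j) must divide a_i - a_j for every pair.
Merge one congruence at a time:
  Start: x ≡ 8 (mod 12).
  Combine with x ≡ 12 (mod 20): gcd(12, 20) = 4; 12 - 8 = 4, which IS divisible by 4, so compatible.
    Write x = 8 + 12·t and substitute into x ≡ 12 (mod 20): 12·t ≡ 12 − 8 = 4 (mod 20).
    Divide the congruence (and modulus) by g = 4: 3·t ≡ 1 (mod 5).
    The inverse of 3 mod 5 is 2 (since 3·2 = 6 = 1·5 + 1), so t ≡ 2·1 = 2 ≡ 2 (mod 5).
    Then x = 8 + 12·2 = 32, valid modulo lcm(12, 20) = 60: x ≡ 32 (mod 60).
  Combine with x ≡ 0 (mod 8): gcd(60, 8) = 4; 0 - 32 = -32, which IS divisible by 4, so compatible.
    Write x = 32 + 60·t and substitute into x ≡ 0 (mod 8): 60·t ≡ 0 − 32 = -32 (mod 8).
    Divide the congruence (and modulus) by g = 4: 15·t ≡ -8 (mod 2).
    Reduce coefficients mod 2: 1·t ≡ 0 (mod 2).
    So t ≡ 0 (mod 2).
    Then x = 32 + 60·0 = 32, valid modulo lcm(60, 8) = 120: x ≡ 32 (mod 120).
Verify: 32 mod 12 = 8, 32 mod 20 = 12, 32 mod 8 = 0.

x ≡ 32 (mod 120).


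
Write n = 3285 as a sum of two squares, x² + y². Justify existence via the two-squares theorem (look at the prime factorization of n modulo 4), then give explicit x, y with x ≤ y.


Step 1: Factor n = 3285 = 3^2 · 5 · 73.
Step 2: Check the mod-4 condition on each prime factor: 3 ≡ 3 (mod 4), exponent 2 (must be even); 5 ≡ 1 (mod 4), exponent 1; 73 ≡ 1 (mod 4), exponent 1.
All primes ≡ 3 (mod 4) appear to even exponent (or don't appear), so by the two-squares theorem n IS expressible as a sum of two squares.
Step 3: Build a representation. Group n = k² · m with k = 3 and m = 5 · 73 = 365 (a product of primes ≡ 1 (mod 4)); a representation of m scales to one of n via (k·x)² + (k·y)² = k²(x² + y²). Each prime p ≡ 1 (mod 4) is itself a sum of two squares; find a² by testing p − a² for a perfect square:
  5: 5 − 1² = 4 = 2² ⇒ 5 = 1² + 2².
  73: 73 − 1² = 72, 73 − 2² = 69, 73 − 3² = 64 = 8² ⇒ 73 = 3² + 8².
  Combine using the Brahmagupta–Fibonacci identity (a² + b²)(c² + d²) = (ac − bd)² + (ad + bc)² = (ac + bd)² + (ad − bc)²:
  5 · 73 = 365: from (1² + 2²)(3² + 8²), take (1·3 − 2·8, 1·8 + 2·3) = (3 − 16, 8 + 6) = (-13, 14); dropping signs (only squares matter) gives (13, 14); check 13² + 14² = 169 + 196 = 365 ✓.
  Scale by k = 3: (3·13, 3·14) = (39, 42).
Step 4: Order so x ≤ y and verify: 39² + 42² = 1521 + 1764 = 3285 = n. ✓

n = 3285 = 39² + 42² (one valid representation with x ≤ y).


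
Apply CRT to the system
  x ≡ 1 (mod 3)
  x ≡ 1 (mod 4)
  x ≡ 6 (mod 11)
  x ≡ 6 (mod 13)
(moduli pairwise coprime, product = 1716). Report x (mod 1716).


Product of moduli M = 3 · 4 · 11 · 13 = 1716.
Merge one congruence at a time:
  Start: x ≡ 1 (mod 3).
  Combine with x ≡ 1 (mod 4); new modulus lcm = 12.
    Write x = 1 + 3·t and substitute into x ≡ 1 (mod 4): 3·t ≡ 1 − 1 = 0 (mod 4).
    The inverse of 3 mod 4 is 3 (since 3·3 = 9 = 2·4 + 1), so t ≡ 3·0 = 0 ≡ 0 (mod 4).
    Then x = 1 + 3·0 = 1, valid modulo lcm(3, 4) = 12: x ≡ 1 (mod 12).
  Combine with x ≡ 6 (mod 11); new modulus lcm = 132.
    Write x = 1 + 12·t and substitute into x ≡ 6 (mod 11): 12·t ≡ 6 − 1 = 5 (mod 11).
    Reduce coefficients mod 11: 1·t ≡ 5 (mod 11).
    So t ≡ 5 (mod 11).
    Then x = 1 + 12·5 = 61, valid modulo lcm(12, 11) = 132: x ≡ 61 (mod 132).
  Combine with x ≡ 6 (mod 13); new modulus lcm = 1716.
    Write x = 61 + 132·t and substitute into x ≡ 6 (mod 13): 132·t ≡ 6 − 61 = -55 (mod 13).
    Reduce coefficients mod 13: 2·t ≡ 10 (mod 13).
    The inverse of 2 mod 13 is 7 (since 2·7 = 14 = 1·13 + 1), so t ≡ 7·10 = 70 ≡ 5 (mod 13).
    Then x = 61 + 132·5 = 721, valid modulo lcm(132, 13) = 1716: x ≡ 721 (mod 1716).
Verify against each original: 721 mod 3 = 1, 721 mod 4 = 1, 721 mod 11 = 6, 721 mod 13 = 6.

x ≡ 721 (mod 1716).


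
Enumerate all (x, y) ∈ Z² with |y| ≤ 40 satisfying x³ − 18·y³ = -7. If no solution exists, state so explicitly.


The equation is x³ - 18y³ = -7. For fixed y, x³ = 18·y³ − 7, so a solution requires the RHS to be a perfect cube.
Strategy: iterate y from -40 to 40, compute RHS = 18·y³ − 7, and check whether it is a (positive or negative) perfect cube.
Check small values of y:
  y = 0: RHS = -7 is not a perfect cube.
  y = 1: RHS = 11 is not a perfect cube.
  y = -1: RHS = -25 is not a perfect cube.
  y = 2: RHS = 137 is not a perfect cube.
  y = -2: RHS = -151 is not a perfect cube.
  y = 3: RHS = 479 is not a perfect cube.
  y = -3: RHS = -493 is not a perfect cube.
Continuing the search up to |y| = 40 finds no solutions either.
No (x, y) in the scanned range satisfies the equation.

No integer solutions with |y| ≤ 40.


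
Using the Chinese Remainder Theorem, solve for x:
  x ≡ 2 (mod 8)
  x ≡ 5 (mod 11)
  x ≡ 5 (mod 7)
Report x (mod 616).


Moduli 8, 11, 7 are pairwise coprime; by CRT there is a unique solution modulo M = 8 · 11 · 7 = 616.
Solve pairwise, accumulating the modulus:
  Start with x ≡ 2 (mod 8).
  Combine with x ≡ 5 (mod 11): since gcd(8, 11) = 1, we get a unique residue mod 88.
    Write x = 2 + 8·t and substitute into x ≡ 5 (mod 11): 8·t ≡ 5 − 2 = 3 (mod 11).
    The inverse of 8 mod 11 is 7 (since 8·7 = 56 = 5·11 + 1), so t ≡ 7·3 = 21 ≡ 10 (mod 11).
    Then x = 2 + 8·10 = 82, valid modulo lcm(8, 11) = 88: x ≡ 82 (mod 88).
  Combine with x ≡ 5 (mod 7): since gcd(88, 7) = 1, we get a unique residue mod 616.
    Write x = 82 + 88·t and substitute into x ≡ 5 (mod 7): 88·t ≡ 5 − 82 = -77 (mod 7).
    Reduce coefficients mod 7: 4·t ≡ 0 (mod 7).
    The inverse of 4 mod 7 is 2 (since 4·2 = 8 = 1·7 + 1), so t ≡ 2·0 = 0 ≡ 0 (mod 7).
    Then x = 82 + 88·0 = 82, valid modulo lcm(88, 7) = 616: x ≡ 82 (mod 616).
Verify: 82 mod 8 = 2 ✓, 82 mod 11 = 5 ✓, 82 mod 7 = 5 ✓.

x ≡ 82 (mod 616).


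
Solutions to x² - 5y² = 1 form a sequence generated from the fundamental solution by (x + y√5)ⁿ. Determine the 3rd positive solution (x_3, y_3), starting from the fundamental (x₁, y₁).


Step 1: Find the fundamental solution (x₁, y₁) of x² - 5y² = 1.
  Expand √5 as a continued fraction. a₀ = ⌊√5⌋ = 2; iterate m_{k+1} = d_k·a_k − m_k, d_{k+1} = (5 − m_{k+1}²)/d_k, a_{k+1} = ⌊(a₀ + m_{k+1})/d_{k+1}⌋ (starting m₀ = 0, d₀ = 1), with convergents p_k = a_k·p_{k-1} + p_{k-2}, q_k = a_k·q_{k-1} + q_{k-2} (p₋₁ = 1, q₋₁ = 0):
  k = 0: a₀ = 2; p₀/q₀ = 2/1; p₀² − 5·q₀² = 4 − 5 = -1.
  k = 1: m = 2, d = 1, a = ⌊(2 + 2)/1⌋ = 4; p/q = (4·2 + 1)/(4·1 + 0) = 9/4; p² − 5·q² = 81 − 80 = 1.
  The first convergent with p² − 5·q² = 1 gives the fundamental solution (x₁, y₁) = (9, 4).
Step 2: Apply the recurrence (x_{n+1}, y_{n+1}) = (x₁x_n + 5y₁y_n, x₁y_n + y₁x_n) repeatedly.
  From (x_1, y_1) = (9, 4): x_2 = 9·9 + 5·4·4 = 161; y_2 = 9·4 + 4·9 = 72.
  From (x_2, y_2) = (161, 72): x_3 = 9·161 + 5·4·72 = 2889; y_3 = 9·72 + 4·161 = 1292.
Step 3: Verify x_3² - 5·y_3² = 8346321 - 8346320 = 1 (should be 1). ✓

(x_1, y_1) = (9, 4); (x_3, y_3) = (2889, 1292).


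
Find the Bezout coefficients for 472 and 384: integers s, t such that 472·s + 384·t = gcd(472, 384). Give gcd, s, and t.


Euclidean algorithm on (472, 384) — divide until remainder is 0:
  472 = 1 · 384 + 88
  384 = 4 · 88 + 32
  88 = 2 · 32 + 24
  32 = 1 · 24 + 8
  24 = 3 · 8 + 0
gcd(472, 384) = 8.
Track Bezout coefficients alongside the remainders: start with r₀ = 472 = a·1 + b·0 (s = 1, t = 0) and r₁ = 384 = a·0 + b·1 (s = 0, t = 1); each new remainder r_{k+1} = r_{k-1} − q_k·r_k inherits s_{k+1} = s_{k-1} − q_k·s_k, t_{k+1} = t_{k-1} − q_k·t_k, so r_k = a·s_k + b·t_k at every step:
  q = 1: r = 88, s = 1 − 1·0 = 1, t = 0 − 1·1 = -1  (check: 472·1 + 384·(-1) = 88)
  q = 4: r = 32, s = 0 − 4·1 = -4, t = 1 − 4·(-1) = 5  (check: 472·(-4) + 384·5 = 32)
  q = 2: r = 24, s = 1 − 2·(-4) = 9, t = -1 − 2·5 = -11  (check: 472·9 + 384·(-11) = 24)
  q = 1: r = 8, s = -4 − 1·9 = -13, t = 5 − 1·(-11) = 16  (check: 472·(-13) + 384·16 = 8)
The row with r = 8 (the gcd) gives the Bezout coefficients s = -13, t = 16.
Result: 472 · (-13) + 384 · (16) = 8.

gcd(472, 384) = 8; s = -13, t = 16 (check: 472·(-13) + 384·16 = 8).


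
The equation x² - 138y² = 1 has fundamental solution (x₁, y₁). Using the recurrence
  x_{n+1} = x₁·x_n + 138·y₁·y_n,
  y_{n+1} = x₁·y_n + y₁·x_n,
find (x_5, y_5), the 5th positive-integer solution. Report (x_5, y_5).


Step 1: Find the fundamental solution (x₁, y₁) of x² - 138y² = 1.
  Expand √138 as a continued fraction. a₀ = ⌊√138⌋ = 11; iterate m_{k+1} = d_k·a_k − m_k, d_{k+1} = (138 − m_{k+1}²)/d_k, a_{k+1} = ⌊(a₀ + m_{k+1})/d_{k+1}⌋ (starting m₀ = 0, d₀ = 1), with convergents p_k = a_k·p_{k-1} + p_{k-2}, q_k = a_k·q_{k-1} + q_{k-2} (p₋₁ = 1, q₋₁ = 0):
  k = 0: a₀ = 11; p₀/q₀ = 11/1; p₀² − 138·q₀² = 121 − 138 = -17.
  k = 1: m = 11, d = 17, a = ⌊(11 + 11)/17⌋ = 1; p/q = (1·11 + 1)/(1·1 + 0) = 12/1; p² − 138·q² = 144 − 138 = 6.
  k = 2: m = 6, d = 6, a = ⌊(11 + 6)/6⌋ = 2; p/q = (2·12 + 11)/(2·1 + 1) = 35/3; p² − 138·q² = 1225 − 1242 = -17.
  k = 3: m = 6, d = 17, a = ⌊(11 + 6)/17⌋ = 1; p/q = (1·35 + 12)/(1·3 + 1) = 47/4; p² − 138·q² = 2209 − 2208 = 1.
  The first convergent with p² − 138·q² = 1 gives the fundamental solution (x₁, y₁) = (47, 4).
Step 2: Apply the recurrence (x_{n+1}, y_{n+1}) = (x₁x_n + 138y₁y_n, x₁y_n + y₁x_n) repeatedly.
  From (x_1, y_1) = (47, 4): x_2 = 47·47 + 138·4·4 = 4417; y_2 = 47·4 + 4·47 = 376.
  From (x_2, y_2) = (4417, 376): x_3 = 47·4417 + 138·4·376 = 415151; y_3 = 47·376 + 4·4417 = 35340.
  From (x_3, y_3) = (415151, 35340): x_4 = 47·415151 + 138·4·35340 = 39019777; y_4 = 47·35340 + 4·415151 = 3321584.
  From (x_4, y_4) = (39019777, 3321584): x_5 = 47·39019777 + 138·4·3321584 = 3667443887; y_5 = 47·3321584 + 4·39019777 = 312193556.
Step 3: Verify x_5² - 138·y_5² = 13450144664293668769 - 13450144664293668768 = 1 (should be 1). ✓

(x_1, y_1) = (47, 4); (x_5, y_5) = (3667443887, 312193556).
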